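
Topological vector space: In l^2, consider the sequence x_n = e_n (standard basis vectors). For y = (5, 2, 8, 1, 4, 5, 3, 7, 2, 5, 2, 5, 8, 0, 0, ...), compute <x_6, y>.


x_6 = e_6 is the standard basis vector with 1 in position 6.
<x_6, y> = y_6 = 5
As n -> infinity, <x_n, y> -> 0, confirming weak convergence of (x_n) to 0.

5


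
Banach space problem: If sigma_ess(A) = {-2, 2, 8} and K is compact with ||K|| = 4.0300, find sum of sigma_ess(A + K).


By Weyl's theorem, the essential spectrum is invariant under compact perturbations.
sigma_ess(A + K) = sigma_ess(A) = {-2, 2, 8}
Sum = -2 + 2 + 8 = 8

8


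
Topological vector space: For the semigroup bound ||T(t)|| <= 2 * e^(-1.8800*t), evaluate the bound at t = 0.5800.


||T(0.5800)|| <= 2 * exp(-1.8800 * 0.5800)
= 2 * exp(-1.0904)
= 2 * 0.3361
= 0.6722

0.6722


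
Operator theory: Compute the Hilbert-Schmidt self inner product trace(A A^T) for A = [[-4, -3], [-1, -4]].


trace(A * A^T) = sum of squares of all entries
= (-4)^2 + (-3)^2 + (-1)^2 + (-4)^2
= 16 + 9 + 1 + 16
= 42

42


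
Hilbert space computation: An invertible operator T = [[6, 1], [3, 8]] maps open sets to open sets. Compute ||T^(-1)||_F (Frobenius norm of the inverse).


det(T) = 6*8 - 1*3 = 45
T^(-1) = (1/45) * [[8, -1], [-3, 6]] = [[0.1778, -0.0222], [-0.0667, 0.1333]]
||T^(-1)||_F^2 = 0.1778^2 + (-0.0222)^2 + (-0.0667)^2 + 0.1333^2 = 0.0543
||T^(-1)||_F = sqrt(0.0543) = 0.2331

0.2331


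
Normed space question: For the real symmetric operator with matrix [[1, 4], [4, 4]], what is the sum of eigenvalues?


For a self-adjoint (symmetric) matrix, the eigenvalues are real.
The sum of eigenvalues equals the trace of the matrix.
trace = 1 + 4 = 5

5


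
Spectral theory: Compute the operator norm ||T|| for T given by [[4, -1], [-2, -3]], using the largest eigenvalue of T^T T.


A^T A = [[20, 2], [2, 10]]
trace(A^T A) = 30, det(A^T A) = 196
discriminant = 30^2 - 4*196 = 116
Largest eigenvalue of A^T A = (trace + sqrt(disc))/2 = 20.3852
||T|| = sqrt(20.3852) = 4.5150

4.5150


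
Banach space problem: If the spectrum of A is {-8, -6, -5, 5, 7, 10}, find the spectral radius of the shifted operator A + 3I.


Spectrum of A + 3I = {-5, -3, -2, 8, 10, 13}
Spectral radius = max |lambda| over the shifted spectrum
= max(5, 3, 2, 8, 10, 13) = 13

13


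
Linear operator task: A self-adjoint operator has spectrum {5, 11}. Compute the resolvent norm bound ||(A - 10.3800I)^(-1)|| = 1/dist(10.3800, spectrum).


dist(10.3800, {5, 11}) = min(|10.3800 - 5|, |10.3800 - 11|)
= min(5.3800, 0.6200) = 0.6200
Resolvent bound = 1/0.6200 = 1.6129

1.6129


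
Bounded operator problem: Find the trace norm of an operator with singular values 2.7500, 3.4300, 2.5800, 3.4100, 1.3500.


The nuclear norm is the sum of all singular values.
||T||_1 = 2.7500 + 3.4300 + 2.5800 + 3.4100 + 1.3500
= 13.5200

13.5200


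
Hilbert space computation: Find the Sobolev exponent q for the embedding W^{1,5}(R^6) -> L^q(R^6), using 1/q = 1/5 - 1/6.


Using the Sobolev embedding formula: 1/q = 1/p - k/n
1/q = 1/5 - 1/6 = 1/30
q = 1/(1/30) = 30

30.0000


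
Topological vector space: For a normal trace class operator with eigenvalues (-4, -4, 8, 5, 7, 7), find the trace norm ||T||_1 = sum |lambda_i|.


For a normal operator, singular values equal |eigenvalues|.
Trace norm = sum |lambda_i| = 4 + 4 + 8 + 5 + 7 + 7
= 35

35


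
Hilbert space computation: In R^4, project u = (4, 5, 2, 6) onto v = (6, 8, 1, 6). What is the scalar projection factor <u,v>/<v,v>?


Computing <u,v> = 4*6 + 5*8 + 2*1 + 6*6 = 102
Computing <v,v> = 6^2 + 8^2 + 1^2 + 6^2 = 137
Projection coefficient = 102/137 = 0.7445

0.7445


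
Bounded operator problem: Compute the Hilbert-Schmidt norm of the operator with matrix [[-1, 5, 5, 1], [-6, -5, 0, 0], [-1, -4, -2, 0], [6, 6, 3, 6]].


The Hilbert-Schmidt norm is sqrt(sum of squares of all entries).
Sum of squares = (-1)^2 + 5^2 + 5^2 + 1^2 + (-6)^2 + (-5)^2 + 0^2 + 0^2 + (-1)^2 + (-4)^2 + (-2)^2 + 0^2 + 6^2 + 6^2 + 3^2 + 6^2
= 1 + 25 + 25 + 1 + 36 + 25 + 0 + 0 + 1 + 16 + 4 + 0 + 36 + 36 + 9 + 36 = 251
||T||_HS = sqrt(251) = 15.8430

15.8430


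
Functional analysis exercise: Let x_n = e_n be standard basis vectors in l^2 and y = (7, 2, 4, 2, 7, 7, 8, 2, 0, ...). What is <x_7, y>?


x_7 = e_7 is the standard basis vector with 1 in position 7.
<x_7, y> = y_7 = 8
As n -> infinity, <x_n, y> -> 0, confirming weak convergence of (x_n) to 0.

8


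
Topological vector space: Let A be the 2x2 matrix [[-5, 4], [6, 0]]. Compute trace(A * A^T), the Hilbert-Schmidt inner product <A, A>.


trace(A * A^T) = sum of squares of all entries
= (-5)^2 + 4^2 + 6^2 + 0^2
= 25 + 16 + 36 + 0
= 77

77


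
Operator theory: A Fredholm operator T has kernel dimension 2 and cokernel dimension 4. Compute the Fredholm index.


The Fredholm index is defined as ind(T) = dim(ker T) - dim(coker T)
= 2 - 4
= -2

-2


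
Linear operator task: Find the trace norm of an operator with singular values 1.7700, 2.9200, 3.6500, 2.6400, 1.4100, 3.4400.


The nuclear norm is the sum of all singular values.
||T||_1 = 1.7700 + 2.9200 + 3.6500 + 2.6400 + 1.4100 + 3.4400
= 15.8300

15.8300


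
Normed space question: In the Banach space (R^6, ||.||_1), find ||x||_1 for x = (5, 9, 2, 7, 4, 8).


The l^1 norm equals the sum of absolute values of all components.
||x||_1 = 5 + 9 + 2 + 7 + 4 + 8
= 35

35.0000


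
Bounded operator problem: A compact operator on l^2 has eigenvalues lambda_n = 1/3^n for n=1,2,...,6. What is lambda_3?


The eigenvalue formula gives lambda_3 = 1/3^3
= 1/27
= 0.0370

0.0370


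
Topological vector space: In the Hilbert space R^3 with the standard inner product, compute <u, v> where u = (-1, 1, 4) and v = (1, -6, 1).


Computing the standard inner product <u, v> = sum u_i * v_i
= -1*1 + 1*-6 + 4*1
= -1 + -6 + 4
= -3

-3


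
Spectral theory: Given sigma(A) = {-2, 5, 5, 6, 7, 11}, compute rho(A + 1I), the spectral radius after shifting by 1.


Spectrum of A + 1I = {-1, 6, 6, 7, 8, 12}
Spectral radius = max |lambda| over the shifted spectrum
= max(1, 6, 6, 7, 8, 12) = 12

12


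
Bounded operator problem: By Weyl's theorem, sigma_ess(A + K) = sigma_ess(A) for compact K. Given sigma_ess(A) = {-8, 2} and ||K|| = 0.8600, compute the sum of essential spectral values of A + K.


By Weyl's theorem, the essential spectrum is invariant under compact perturbations.
sigma_ess(A + K) = sigma_ess(A) = {-8, 2}
Sum = -8 + 2 = -6

-6


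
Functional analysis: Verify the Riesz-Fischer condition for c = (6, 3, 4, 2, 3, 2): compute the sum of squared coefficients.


sum |c_n|^2 = 6^2 + 3^2 + 4^2 + 2^2 + 3^2 + 2^2
= 36 + 9 + 16 + 4 + 9 + 4
= 78

78


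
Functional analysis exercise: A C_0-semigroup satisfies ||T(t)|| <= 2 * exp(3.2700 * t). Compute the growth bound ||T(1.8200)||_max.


||T(1.8200)|| <= 2 * exp(3.2700 * 1.8200)
= 2 * exp(5.9514)
= 2 * 384.2910
= 768.5819

768.5819


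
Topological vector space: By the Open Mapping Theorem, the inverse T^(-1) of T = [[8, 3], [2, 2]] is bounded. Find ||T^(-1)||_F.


det(T) = 8*2 - 3*2 = 10
T^(-1) = (1/10) * [[2, -3], [-2, 8]] = [[0.2000, -0.3000], [-0.2000, 0.8000]]
||T^(-1)||_F^2 = 0.2000^2 + (-0.3000)^2 + (-0.2000)^2 + 0.8000^2 = 0.8100
||T^(-1)||_F = sqrt(0.8100) = 0.9000

0.9000


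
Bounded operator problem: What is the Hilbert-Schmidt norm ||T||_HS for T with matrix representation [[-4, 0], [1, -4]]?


The Hilbert-Schmidt norm is sqrt(sum of squares of all entries).
Sum of squares = (-4)^2 + 0^2 + 1^2 + (-4)^2
= 16 + 0 + 1 + 16 = 33
||T||_HS = sqrt(33) = 5.7446

5.7446


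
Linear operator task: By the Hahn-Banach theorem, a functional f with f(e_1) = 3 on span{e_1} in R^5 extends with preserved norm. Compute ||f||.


The norm of f is given by ||f|| = sup_{||x||=1} |f(x)|.
On span{e_1}, ||e_1|| = 1, so ||f|| = |f(e_1)| / ||e_1||
= |3| / 1 = 3.0000

3.0000


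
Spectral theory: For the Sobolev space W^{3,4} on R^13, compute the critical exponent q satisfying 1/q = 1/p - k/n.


Using the Sobolev embedding formula: 1/q = 1/p - k/n
1/q = 1/4 - 3/13 = 1/52
q = 1/(1/52) = 52

52.0000


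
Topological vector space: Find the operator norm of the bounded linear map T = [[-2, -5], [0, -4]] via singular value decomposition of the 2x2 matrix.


A^T A = [[4, 10], [10, 41]]
trace(A^T A) = 45, det(A^T A) = 64
discriminant = 45^2 - 4*64 = 1769
Largest eigenvalue of A^T A = (trace + sqrt(disc))/2 = 43.5297
||T|| = sqrt(43.5297) = 6.5977

6.5977


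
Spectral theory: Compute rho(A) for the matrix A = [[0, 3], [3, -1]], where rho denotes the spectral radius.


For a 2x2 matrix, eigenvalues satisfy lambda^2 - (trace)*lambda + det = 0
trace = 0 + -1 = -1
det = 0*-1 - 3*3 = -9
discriminant = (-1)^2 - 4*(-9) = 37
spectral radius = max |eigenvalue| = 3.5414

3.5414


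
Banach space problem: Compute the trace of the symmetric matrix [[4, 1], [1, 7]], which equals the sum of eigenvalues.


For a self-adjoint (symmetric) matrix, the eigenvalues are real.
The sum of eigenvalues equals the trace of the matrix.
trace = 4 + 7 = 11

11


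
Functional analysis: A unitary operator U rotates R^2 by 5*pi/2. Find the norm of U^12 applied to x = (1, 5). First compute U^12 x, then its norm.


U is a rotation by theta = 5*pi/2
U^12 = rotation by 12*theta = 60*pi/2 = 0*pi/2 (mod 2*pi)
cos(0*pi/2) = 1.0000, sin(0*pi/2) = 0.0000
U^12 x = (1.0000 * 1 - 0.0000 * 5, 0.0000 * 1 + 1.0000 * 5)
= (1.0000, 5.0000)
||U^12 x|| = sqrt(1.0000^2 + 5.0000^2) = sqrt(26.0000) = 5.0990

5.0990


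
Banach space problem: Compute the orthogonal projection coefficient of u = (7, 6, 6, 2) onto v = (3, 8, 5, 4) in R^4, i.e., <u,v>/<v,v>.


Computing <u,v> = 7*3 + 6*8 + 6*5 + 2*4 = 107
Computing <v,v> = 3^2 + 8^2 + 5^2 + 4^2 = 114
Projection coefficient = 107/114 = 0.9386

0.9386


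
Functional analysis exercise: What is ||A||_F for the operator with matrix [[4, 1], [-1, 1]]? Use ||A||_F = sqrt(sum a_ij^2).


||A||_F^2 = sum a_ij^2
= 4^2 + 1^2 + (-1)^2 + 1^2
= 16 + 1 + 1 + 1 = 19
||A||_F = sqrt(19) = 4.3589

4.3589


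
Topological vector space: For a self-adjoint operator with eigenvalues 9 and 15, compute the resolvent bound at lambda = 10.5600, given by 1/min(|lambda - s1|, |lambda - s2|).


dist(10.5600, {9, 15}) = min(|10.5600 - 9|, |10.5600 - 15|)
= min(1.5600, 4.4400) = 1.5600
Resolvent bound = 1/1.5600 = 0.6410

0.6410


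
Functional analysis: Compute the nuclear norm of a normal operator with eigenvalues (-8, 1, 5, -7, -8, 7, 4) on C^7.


For a normal operator, singular values equal |eigenvalues|.
Trace norm = sum |lambda_i| = 8 + 1 + 5 + 7 + 8 + 7 + 4
= 40

40


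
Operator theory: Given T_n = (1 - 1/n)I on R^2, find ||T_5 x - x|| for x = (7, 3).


T_5 x - x = (1 - 1/5)x - x = -x/5
||x|| = sqrt(58) = 7.6158
||T_5 x - x|| = ||x||/5 = 7.6158/5 = 1.5232

1.5232


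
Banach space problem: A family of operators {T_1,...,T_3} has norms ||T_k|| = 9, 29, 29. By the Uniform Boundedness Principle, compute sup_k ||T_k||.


By the Uniform Boundedness Principle, the supremum of norms is finite.
sup_k ||T_k|| = max(9, 29, 29) = 29

29


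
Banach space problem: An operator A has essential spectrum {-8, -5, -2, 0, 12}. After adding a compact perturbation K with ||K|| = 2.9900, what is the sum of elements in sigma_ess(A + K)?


By Weyl's theorem, the essential spectrum is invariant under compact perturbations.
sigma_ess(A + K) = sigma_ess(A) = {-8, -5, -2, 0, 12}
Sum = -8 + -5 + -2 + 0 + 12 = -3

-3


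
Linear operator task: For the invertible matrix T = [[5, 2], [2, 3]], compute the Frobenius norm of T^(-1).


det(T) = 5*3 - 2*2 = 11
T^(-1) = (1/11) * [[3, -2], [-2, 5]] = [[0.2727, -0.1818], [-0.1818, 0.4545]]
||T^(-1)||_F^2 = 0.2727^2 + (-0.1818)^2 + (-0.1818)^2 + 0.4545^2 = 0.3471
||T^(-1)||_F = sqrt(0.3471) = 0.5892

0.5892


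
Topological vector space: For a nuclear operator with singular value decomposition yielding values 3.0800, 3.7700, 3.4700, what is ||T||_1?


The nuclear norm is the sum of all singular values.
||T||_1 = 3.0800 + 3.7700 + 3.4700
= 10.3200

10.3200


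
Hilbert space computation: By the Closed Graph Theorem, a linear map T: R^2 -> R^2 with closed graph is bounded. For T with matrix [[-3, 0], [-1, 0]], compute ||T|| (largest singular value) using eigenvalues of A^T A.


A^T A = [[10, 0], [0, 0]]
trace(A^T A) = 10, det(A^T A) = 0
discriminant = 10^2 - 4*0 = 100
Largest eigenvalue of A^T A = (trace + sqrt(disc))/2 = 10.0000
||T|| = sqrt(10.0000) = 3.1623

3.1623


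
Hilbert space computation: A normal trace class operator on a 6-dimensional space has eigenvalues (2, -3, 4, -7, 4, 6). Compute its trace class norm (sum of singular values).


For a normal operator, singular values equal |eigenvalues|.
Trace norm = sum |lambda_i| = 2 + 3 + 4 + 7 + 4 + 6
= 26

26


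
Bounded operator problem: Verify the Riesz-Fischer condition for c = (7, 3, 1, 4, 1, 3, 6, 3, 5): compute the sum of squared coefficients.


sum |c_n|^2 = 7^2 + 3^2 + 1^2 + 4^2 + 1^2 + 3^2 + 6^2 + 3^2 + 5^2
= 49 + 9 + 1 + 16 + 1 + 9 + 36 + 9 + 25
= 155

155


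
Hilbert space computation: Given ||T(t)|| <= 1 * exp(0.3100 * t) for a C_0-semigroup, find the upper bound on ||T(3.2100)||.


||T(3.2100)|| <= 1 * exp(0.3100 * 3.2100)
= 1 * exp(0.9951)
= 1 * 2.7050
= 2.7050

2.7050


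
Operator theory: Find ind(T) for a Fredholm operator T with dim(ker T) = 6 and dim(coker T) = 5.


The Fredholm index is defined as ind(T) = dim(ker T) - dim(coker T)
= 6 - 5
= 1

1


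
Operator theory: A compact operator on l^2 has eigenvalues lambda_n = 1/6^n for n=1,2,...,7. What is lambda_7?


The eigenvalue formula gives lambda_7 = 1/6^7
= 1/279936
= 3.5722e-06

3.5722e-06


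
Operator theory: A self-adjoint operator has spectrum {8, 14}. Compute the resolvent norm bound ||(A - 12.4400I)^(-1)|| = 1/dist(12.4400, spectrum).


dist(12.4400, {8, 14}) = min(|12.4400 - 8|, |12.4400 - 14|)
= min(4.4400, 1.5600) = 1.5600
Resolvent bound = 1/1.5600 = 0.6410

0.6410


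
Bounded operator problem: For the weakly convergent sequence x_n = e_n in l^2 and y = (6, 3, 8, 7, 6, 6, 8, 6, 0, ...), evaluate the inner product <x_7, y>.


x_7 = e_7 is the standard basis vector with 1 in position 7.
<x_7, y> = y_7 = 8
As n -> infinity, <x_n, y> -> 0, confirming weak convergence of (x_n) to 0.

8


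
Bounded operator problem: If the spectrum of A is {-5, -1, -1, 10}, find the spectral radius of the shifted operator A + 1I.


Spectrum of A + 1I = {-4, 0, 0, 11}
Spectral radius = max |lambda| over the shifted spectrum
= max(4, 0, 0, 11) = 11

11


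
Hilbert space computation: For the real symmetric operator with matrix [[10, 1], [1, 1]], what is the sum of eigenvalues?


For a self-adjoint (symmetric) matrix, the eigenvalues are real.
The sum of eigenvalues equals the trace of the matrix.
trace = 10 + 1 = 11

11


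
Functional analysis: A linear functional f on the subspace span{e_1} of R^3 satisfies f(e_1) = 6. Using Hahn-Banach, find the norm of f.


The norm of f is given by ||f|| = sup_{||x||=1} |f(x)|.
On span{e_1}, ||e_1|| = 1, so ||f|| = |f(e_1)| / ||e_1||
= |6| / 1 = 6.0000

6.0000


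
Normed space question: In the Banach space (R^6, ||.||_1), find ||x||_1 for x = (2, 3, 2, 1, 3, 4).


The l^1 norm equals the sum of absolute values of all components.
||x||_1 = 2 + 3 + 2 + 1 + 3 + 4
= 15

15.0000


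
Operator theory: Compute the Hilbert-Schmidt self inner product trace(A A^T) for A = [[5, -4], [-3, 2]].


trace(A * A^T) = sum of squares of all entries
= 5^2 + (-4)^2 + (-3)^2 + 2^2
= 25 + 16 + 9 + 4
= 54

54


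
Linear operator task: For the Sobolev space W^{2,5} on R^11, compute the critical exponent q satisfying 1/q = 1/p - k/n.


Using the Sobolev embedding formula: 1/q = 1/p - k/n
1/q = 1/5 - 2/11 = 1/55
q = 1/(1/55) = 55

55.0000


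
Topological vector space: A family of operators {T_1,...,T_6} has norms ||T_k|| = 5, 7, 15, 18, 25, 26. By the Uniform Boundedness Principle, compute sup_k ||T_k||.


By the Uniform Boundedness Principle, the supremum of norms is finite.
sup_k ||T_k|| = max(5, 7, 15, 18, 25, 26) = 26

26


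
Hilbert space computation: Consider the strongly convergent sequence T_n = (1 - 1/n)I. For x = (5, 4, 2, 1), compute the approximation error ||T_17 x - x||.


T_17 x - x = (1 - 1/17)x - x = -x/17
||x|| = sqrt(46) = 6.7823
||T_17 x - x|| = ||x||/17 = 6.7823/17 = 0.3990

0.3990


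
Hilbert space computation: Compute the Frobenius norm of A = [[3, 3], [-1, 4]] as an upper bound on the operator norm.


||A||_F^2 = sum a_ij^2
= 3^2 + 3^2 + (-1)^2 + 4^2
= 9 + 9 + 1 + 16 = 35
||A||_F = sqrt(35) = 5.9161

5.9161


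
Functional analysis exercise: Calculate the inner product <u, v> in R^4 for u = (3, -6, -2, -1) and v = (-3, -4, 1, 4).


Computing the standard inner product <u, v> = sum u_i * v_i
= 3*-3 + -6*-4 + -2*1 + -1*4
= -9 + 24 + -2 + -4
= 9

9


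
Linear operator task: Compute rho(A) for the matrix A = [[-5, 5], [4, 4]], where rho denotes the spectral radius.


For a 2x2 matrix, eigenvalues satisfy lambda^2 - (trace)*lambda + det = 0
trace = -5 + 4 = -1
det = -5*4 - 5*4 = -40
discriminant = (-1)^2 - 4*(-40) = 161
spectral radius = max |eigenvalue| = 6.8443

6.8443


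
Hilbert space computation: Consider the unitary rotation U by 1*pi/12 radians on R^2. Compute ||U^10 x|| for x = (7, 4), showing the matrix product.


U is a rotation by theta = 1*pi/12
U^10 = rotation by 10*theta = 10*pi/12
cos(10*pi/12) = -0.8660, sin(10*pi/12) = 0.5000
U^10 x = (-0.8660 * 7 - 0.5000 * 4, 0.5000 * 7 + -0.8660 * 4)
= (-8.0622, 0.0359)
||U^10 x|| = sqrt((-8.0622)^2 + 0.0359^2) = sqrt(65.0000) = 8.0623

8.0623


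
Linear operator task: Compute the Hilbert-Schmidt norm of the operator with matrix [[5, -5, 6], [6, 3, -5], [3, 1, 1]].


The Hilbert-Schmidt norm is sqrt(sum of squares of all entries).
Sum of squares = 5^2 + (-5)^2 + 6^2 + 6^2 + 3^2 + (-5)^2 + 3^2 + 1^2 + 1^2
= 25 + 25 + 36 + 36 + 9 + 25 + 9 + 1 + 1 = 167
||T||_HS = sqrt(167) = 12.9228

12.9228


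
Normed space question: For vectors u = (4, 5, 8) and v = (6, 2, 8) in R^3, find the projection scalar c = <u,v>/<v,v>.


Computing <u,v> = 4*6 + 5*2 + 8*8 = 98
Computing <v,v> = 6^2 + 2^2 + 8^2 = 104
Projection coefficient = 98/104 = 0.9423

0.9423


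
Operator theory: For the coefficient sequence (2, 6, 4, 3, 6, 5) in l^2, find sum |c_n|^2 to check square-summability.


sum |c_n|^2 = 2^2 + 6^2 + 4^2 + 3^2 + 6^2 + 5^2
= 4 + 36 + 16 + 9 + 36 + 25
= 126

126


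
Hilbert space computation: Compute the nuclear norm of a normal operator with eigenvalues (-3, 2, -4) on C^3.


For a normal operator, singular values equal |eigenvalues|.
Trace norm = sum |lambda_i| = 3 + 2 + 4
= 9

9


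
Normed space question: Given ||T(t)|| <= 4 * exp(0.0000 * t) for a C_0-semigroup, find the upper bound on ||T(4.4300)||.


||T(4.4300)|| <= 4 * exp(0.0000 * 4.4300)
= 4 * exp(0.0000)
= 4 * 1.0000
= 4.0000

4.0000


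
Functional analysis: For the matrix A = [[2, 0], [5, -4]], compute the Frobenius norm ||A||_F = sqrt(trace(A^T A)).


||A||_F^2 = sum a_ij^2
= 2^2 + 0^2 + 5^2 + (-4)^2
= 4 + 0 + 25 + 16 = 45
||A||_F = sqrt(45) = 6.7082

6.7082


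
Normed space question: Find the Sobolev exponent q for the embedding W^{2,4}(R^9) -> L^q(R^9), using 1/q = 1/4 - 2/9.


Using the Sobolev embedding formula: 1/q = 1/p - k/n
1/q = 1/4 - 2/9 = 1/36
q = 1/(1/36) = 36

36.0000


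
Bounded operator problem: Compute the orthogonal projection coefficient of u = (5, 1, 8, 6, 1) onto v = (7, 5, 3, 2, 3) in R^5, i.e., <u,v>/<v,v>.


Computing <u,v> = 5*7 + 1*5 + 8*3 + 6*2 + 1*3 = 79
Computing <v,v> = 7^2 + 5^2 + 3^2 + 2^2 + 3^2 = 96
Projection coefficient = 79/96 = 0.8229

0.8229


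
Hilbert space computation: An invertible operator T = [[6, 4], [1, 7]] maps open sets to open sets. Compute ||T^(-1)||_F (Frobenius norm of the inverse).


det(T) = 6*7 - 4*1 = 38
T^(-1) = (1/38) * [[7, -4], [-1, 6]] = [[0.1842, -0.1053], [-0.0263, 0.1579]]
||T^(-1)||_F^2 = 0.1842^2 + (-0.1053)^2 + (-0.0263)^2 + 0.1579^2 = 0.0706
||T^(-1)||_F = sqrt(0.0706) = 0.2658

0.2658


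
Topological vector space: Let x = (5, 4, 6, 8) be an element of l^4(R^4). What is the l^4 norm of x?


The l^4 norm = (sum |x_i|^4)^(1/4)
Sum of 4th powers = 625 + 256 + 1296 + 4096 = 6273
||x||_4 = (6273)^(1/4) = 8.8996

8.8996


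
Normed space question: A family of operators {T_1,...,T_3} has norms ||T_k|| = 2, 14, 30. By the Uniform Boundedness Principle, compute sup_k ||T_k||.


By the Uniform Boundedness Principle, the supremum of norms is finite.
sup_k ||T_k|| = max(2, 14, 30) = 30

30


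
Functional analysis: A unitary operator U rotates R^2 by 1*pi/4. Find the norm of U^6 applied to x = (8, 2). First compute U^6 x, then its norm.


U is a rotation by theta = 1*pi/4
U^6 = rotation by 6*theta = 6*pi/4
cos(6*pi/4) = 0.0000, sin(6*pi/4) = -1.0000
U^6 x = (0.0000 * 8 - -1.0000 * 2, -1.0000 * 8 + 0.0000 * 2)
= (2.0000, -8.0000)
||U^6 x|| = sqrt(2.0000^2 + (-8.0000)^2) = sqrt(68.0000) = 8.2462

8.2462


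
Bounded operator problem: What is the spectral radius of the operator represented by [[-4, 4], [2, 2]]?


For a 2x2 matrix, eigenvalues satisfy lambda^2 - (trace)*lambda + det = 0
trace = -4 + 2 = -2
det = -4*2 - 4*2 = -16
discriminant = (-2)^2 - 4*(-16) = 68
spectral radius = max |eigenvalue| = 5.1231

5.1231


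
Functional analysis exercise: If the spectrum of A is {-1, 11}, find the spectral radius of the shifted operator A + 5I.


Spectrum of A + 5I = {4, 16}
Spectral radius = max |lambda| over the shifted spectrum
= max(4, 16) = 16

16


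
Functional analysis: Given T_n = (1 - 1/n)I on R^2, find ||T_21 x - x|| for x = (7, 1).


T_21 x - x = (1 - 1/21)x - x = -x/21
||x|| = sqrt(50) = 7.0711
||T_21 x - x|| = ||x||/21 = 7.0711/21 = 0.3367

0.3367


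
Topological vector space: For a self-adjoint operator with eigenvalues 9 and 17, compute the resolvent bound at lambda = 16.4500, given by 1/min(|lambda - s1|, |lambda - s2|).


dist(16.4500, {9, 17}) = min(|16.4500 - 9|, |16.4500 - 17|)
= min(7.4500, 0.5500) = 0.5500
Resolvent bound = 1/0.5500 = 1.8182

1.8182


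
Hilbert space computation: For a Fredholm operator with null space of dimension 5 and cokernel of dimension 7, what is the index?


The Fredholm index is defined as ind(T) = dim(ker T) - dim(coker T)
= 5 - 7
= -2

-2


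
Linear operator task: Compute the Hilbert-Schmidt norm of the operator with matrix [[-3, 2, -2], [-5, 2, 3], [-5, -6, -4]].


The Hilbert-Schmidt norm is sqrt(sum of squares of all entries).
Sum of squares = (-3)^2 + 2^2 + (-2)^2 + (-5)^2 + 2^2 + 3^2 + (-5)^2 + (-6)^2 + (-4)^2
= 9 + 4 + 4 + 25 + 4 + 9 + 25 + 36 + 16 = 132
||T||_HS = sqrt(132) = 11.4891

11.4891


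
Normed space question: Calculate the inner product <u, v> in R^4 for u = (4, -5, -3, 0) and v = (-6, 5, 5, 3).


Computing the standard inner product <u, v> = sum u_i * v_i
= 4*-6 + -5*5 + -3*5 + 0*3
= -24 + -25 + -15 + 0
= -64

-64


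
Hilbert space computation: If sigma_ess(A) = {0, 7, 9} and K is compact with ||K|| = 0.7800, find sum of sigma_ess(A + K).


By Weyl's theorem, the essential spectrum is invariant under compact perturbations.
sigma_ess(A + K) = sigma_ess(A) = {0, 7, 9}
Sum = 0 + 7 + 9 = 16

16


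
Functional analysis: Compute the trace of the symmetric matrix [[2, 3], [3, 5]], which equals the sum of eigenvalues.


For a self-adjoint (symmetric) matrix, the eigenvalues are real.
The sum of eigenvalues equals the trace of the matrix.
trace = 2 + 5 = 7

7


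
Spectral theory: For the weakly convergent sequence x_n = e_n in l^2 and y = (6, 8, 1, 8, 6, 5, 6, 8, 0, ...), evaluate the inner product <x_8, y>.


x_8 = e_8 is the standard basis vector with 1 in position 8.
<x_8, y> = y_8 = 8
As n -> infinity, <x_n, y> -> 0, confirming weak convergence of (x_n) to 0.

8


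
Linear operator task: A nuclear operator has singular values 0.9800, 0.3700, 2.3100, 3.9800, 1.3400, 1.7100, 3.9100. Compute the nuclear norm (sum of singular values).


The nuclear norm is the sum of all singular values.
||T||_1 = 0.9800 + 0.3700 + 2.3100 + 3.9800 + 1.3400 + 1.7100 + 3.9100
= 14.6000

14.6000


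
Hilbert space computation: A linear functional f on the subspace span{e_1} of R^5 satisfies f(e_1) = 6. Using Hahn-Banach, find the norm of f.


The norm of f is given by ||f|| = sup_{||x||=1} |f(x)|.
On span{e_1}, ||e_1|| = 1, so ||f|| = |f(e_1)| / ||e_1||
= |6| / 1 = 6.0000

6.0000


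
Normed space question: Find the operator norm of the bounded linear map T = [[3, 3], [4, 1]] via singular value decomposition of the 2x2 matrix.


A^T A = [[25, 13], [13, 10]]
trace(A^T A) = 35, det(A^T A) = 81
discriminant = 35^2 - 4*81 = 901
Largest eigenvalue of A^T A = (trace + sqrt(disc))/2 = 32.5083
||T|| = sqrt(32.5083) = 5.7016

5.7016


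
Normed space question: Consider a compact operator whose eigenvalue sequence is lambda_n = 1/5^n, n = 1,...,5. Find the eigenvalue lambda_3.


The eigenvalue formula gives lambda_3 = 1/5^3
= 1/125
= 0.0080

0.0080


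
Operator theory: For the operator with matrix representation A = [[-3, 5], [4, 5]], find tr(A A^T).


trace(A * A^T) = sum of squares of all entries
= (-3)^2 + 5^2 + 4^2 + 5^2
= 9 + 25 + 16 + 25
= 75

75


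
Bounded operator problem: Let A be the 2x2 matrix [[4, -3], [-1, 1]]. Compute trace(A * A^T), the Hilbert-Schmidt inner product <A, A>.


trace(A * A^T) = sum of squares of all entries
= 4^2 + (-3)^2 + (-1)^2 + 1^2
= 16 + 9 + 1 + 1
= 27

27


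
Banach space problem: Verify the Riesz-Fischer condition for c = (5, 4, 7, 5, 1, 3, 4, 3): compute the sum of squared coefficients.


sum |c_n|^2 = 5^2 + 4^2 + 7^2 + 5^2 + 1^2 + 3^2 + 4^2 + 3^2
= 25 + 16 + 49 + 25 + 1 + 9 + 16 + 9
= 150

150


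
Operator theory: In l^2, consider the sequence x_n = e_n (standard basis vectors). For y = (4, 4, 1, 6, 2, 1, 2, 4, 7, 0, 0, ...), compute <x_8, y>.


x_8 = e_8 is the standard basis vector with 1 in position 8.
<x_8, y> = y_8 = 4
As n -> infinity, <x_n, y> -> 0, confirming weak convergence of (x_n) to 0.

4


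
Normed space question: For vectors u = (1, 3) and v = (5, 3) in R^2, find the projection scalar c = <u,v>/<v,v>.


Computing <u,v> = 1*5 + 3*3 = 14
Computing <v,v> = 5^2 + 3^2 = 34
Projection coefficient = 14/34 = 0.4118

0.4118


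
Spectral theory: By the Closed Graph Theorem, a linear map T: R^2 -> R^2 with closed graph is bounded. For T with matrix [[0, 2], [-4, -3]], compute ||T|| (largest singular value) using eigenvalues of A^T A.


A^T A = [[16, 12], [12, 13]]
trace(A^T A) = 29, det(A^T A) = 64
discriminant = 29^2 - 4*64 = 585
Largest eigenvalue of A^T A = (trace + sqrt(disc))/2 = 26.5934
||T|| = sqrt(26.5934) = 5.1569

5.1569


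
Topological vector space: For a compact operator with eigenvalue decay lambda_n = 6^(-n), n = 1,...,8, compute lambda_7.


The eigenvalue formula gives lambda_7 = 1/6^7
= 1/279936
= 3.5722e-06

3.5722e-06


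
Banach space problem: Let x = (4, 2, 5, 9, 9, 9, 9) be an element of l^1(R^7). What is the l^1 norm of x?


The l^1 norm equals the sum of absolute values of all components.
||x||_1 = 4 + 2 + 5 + 9 + 9 + 9 + 9
= 47

47.0000


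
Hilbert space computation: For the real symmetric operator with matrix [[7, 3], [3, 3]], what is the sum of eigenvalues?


For a self-adjoint (symmetric) matrix, the eigenvalues are real.
The sum of eigenvalues equals the trace of the matrix.
trace = 7 + 3 = 10

10


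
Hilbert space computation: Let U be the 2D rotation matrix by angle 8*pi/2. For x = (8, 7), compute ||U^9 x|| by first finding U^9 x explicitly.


U is a rotation by theta = 8*pi/2
U^9 = rotation by 9*theta = 72*pi/2 = 0*pi/2 (mod 2*pi)
cos(0*pi/2) = 1.0000, sin(0*pi/2) = 0.0000
U^9 x = (1.0000 * 8 - 0.0000 * 7, 0.0000 * 8 + 1.0000 * 7)
= (8.0000, 7.0000)
||U^9 x|| = sqrt(8.0000^2 + 7.0000^2) = sqrt(113.0000) = 10.6301

10.6301


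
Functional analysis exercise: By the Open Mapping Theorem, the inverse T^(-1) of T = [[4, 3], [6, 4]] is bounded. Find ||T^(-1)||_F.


det(T) = 4*4 - 3*6 = -2
T^(-1) = (1/-2) * [[4, -3], [-6, 4]] = [[-2.0000, 1.5000], [3.0000, -2.0000]]
||T^(-1)||_F^2 = (-2.0000)^2 + 1.5000^2 + 3.0000^2 + (-2.0000)^2 = 19.2500
||T^(-1)||_F = sqrt(19.2500) = 4.3875

4.3875


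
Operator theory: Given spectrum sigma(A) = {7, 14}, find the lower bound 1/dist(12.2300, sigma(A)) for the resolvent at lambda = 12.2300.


dist(12.2300, {7, 14}) = min(|12.2300 - 7|, |12.2300 - 14|)
= min(5.2300, 1.7700) = 1.7700
Resolvent bound = 1/1.7700 = 0.5650

0.5650


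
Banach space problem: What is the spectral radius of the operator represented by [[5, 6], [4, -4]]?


For a 2x2 matrix, eigenvalues satisfy lambda^2 - (trace)*lambda + det = 0
trace = 5 + -4 = 1
det = 5*-4 - 6*4 = -44
discriminant = 1^2 - 4*(-44) = 177
spectral radius = max |eigenvalue| = 7.1521

7.1521


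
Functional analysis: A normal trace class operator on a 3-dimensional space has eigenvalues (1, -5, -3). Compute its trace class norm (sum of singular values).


For a normal operator, singular values equal |eigenvalues|.
Trace norm = sum |lambda_i| = 1 + 5 + 3
= 9

9


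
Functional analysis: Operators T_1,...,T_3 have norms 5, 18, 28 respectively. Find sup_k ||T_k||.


By the Uniform Boundedness Principle, the supremum of norms is finite.
sup_k ||T_k|| = max(5, 18, 28) = 28

28


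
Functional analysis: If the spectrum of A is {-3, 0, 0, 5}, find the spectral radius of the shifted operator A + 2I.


Spectrum of A + 2I = {-1, 2, 2, 7}
Spectral radius = max |lambda| over the shifted spectrum
= max(1, 2, 2, 7) = 7

7


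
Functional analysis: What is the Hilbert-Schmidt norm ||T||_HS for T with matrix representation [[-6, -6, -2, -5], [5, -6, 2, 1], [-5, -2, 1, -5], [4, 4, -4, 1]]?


The Hilbert-Schmidt norm is sqrt(sum of squares of all entries).
Sum of squares = (-6)^2 + (-6)^2 + (-2)^2 + (-5)^2 + 5^2 + (-6)^2 + 2^2 + 1^2 + (-5)^2 + (-2)^2 + 1^2 + (-5)^2 + 4^2 + 4^2 + (-4)^2 + 1^2
= 36 + 36 + 4 + 25 + 25 + 36 + 4 + 1 + 25 + 4 + 1 + 25 + 16 + 16 + 16 + 1 = 271
||T||_HS = sqrt(271) = 16.4621

16.4621


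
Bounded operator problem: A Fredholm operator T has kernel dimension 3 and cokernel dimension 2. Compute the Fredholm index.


The Fredholm index is defined as ind(T) = dim(ker T) - dim(coker T)
= 3 - 2
= 1

1


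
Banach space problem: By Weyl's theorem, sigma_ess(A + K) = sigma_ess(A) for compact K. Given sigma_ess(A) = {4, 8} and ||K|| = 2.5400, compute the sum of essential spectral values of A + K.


By Weyl's theorem, the essential spectrum is invariant under compact perturbations.
sigma_ess(A + K) = sigma_ess(A) = {4, 8}
Sum = 4 + 8 = 12

12


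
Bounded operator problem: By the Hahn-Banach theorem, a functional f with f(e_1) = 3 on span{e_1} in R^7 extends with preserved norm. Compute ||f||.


The norm of f is given by ||f|| = sup_{||x||=1} |f(x)|.
On span{e_1}, ||e_1|| = 1, so ||f|| = |f(e_1)| / ||e_1||
= |3| / 1 = 3.0000

3.0000


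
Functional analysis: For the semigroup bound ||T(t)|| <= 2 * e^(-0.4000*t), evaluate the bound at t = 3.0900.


||T(3.0900)|| <= 2 * exp(-0.4000 * 3.0900)
= 2 * exp(-1.2360)
= 2 * 0.2905
= 0.5811

0.5811


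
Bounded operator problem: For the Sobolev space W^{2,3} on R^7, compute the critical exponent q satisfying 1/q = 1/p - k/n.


Using the Sobolev embedding formula: 1/q = 1/p - k/n
1/q = 1/3 - 2/7 = 1/21
q = 1/(1/21) = 21

21.0000


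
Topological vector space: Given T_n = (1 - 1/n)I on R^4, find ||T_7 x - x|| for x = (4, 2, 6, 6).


T_7 x - x = (1 - 1/7)x - x = -x/7
||x|| = sqrt(92) = 9.5917
||T_7 x - x|| = ||x||/7 = 9.5917/7 = 1.3702

1.3702


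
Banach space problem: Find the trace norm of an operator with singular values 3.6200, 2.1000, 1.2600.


The nuclear norm is the sum of all singular values.
||T||_1 = 3.6200 + 2.1000 + 1.2600
= 6.9800

6.9800


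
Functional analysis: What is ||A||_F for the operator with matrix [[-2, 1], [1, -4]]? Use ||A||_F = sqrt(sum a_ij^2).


||A||_F^2 = sum a_ij^2
= (-2)^2 + 1^2 + 1^2 + (-4)^2
= 4 + 1 + 1 + 16 = 22
||A||_F = sqrt(22) = 4.6904

4.6904


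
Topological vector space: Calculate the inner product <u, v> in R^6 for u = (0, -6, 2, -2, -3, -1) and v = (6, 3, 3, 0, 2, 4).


Computing the standard inner product <u, v> = sum u_i * v_i
= 0*6 + -6*3 + 2*3 + -2*0 + -3*2 + -1*4
= 0 + -18 + 6 + 0 + -6 + -4
= -22

-22


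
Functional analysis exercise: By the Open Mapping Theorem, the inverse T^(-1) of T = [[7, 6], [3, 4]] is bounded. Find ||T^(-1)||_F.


det(T) = 7*4 - 6*3 = 10
T^(-1) = (1/10) * [[4, -6], [-3, 7]] = [[0.4000, -0.6000], [-0.3000, 0.7000]]
||T^(-1)||_F^2 = 0.4000^2 + (-0.6000)^2 + (-0.3000)^2 + 0.7000^2 = 1.1000
||T^(-1)||_F = sqrt(1.1000) = 1.0488

1.0488


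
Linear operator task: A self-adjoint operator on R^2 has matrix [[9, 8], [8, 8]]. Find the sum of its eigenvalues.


For a self-adjoint (symmetric) matrix, the eigenvalues are real.
The sum of eigenvalues equals the trace of the matrix.
trace = 9 + 8 = 17

17


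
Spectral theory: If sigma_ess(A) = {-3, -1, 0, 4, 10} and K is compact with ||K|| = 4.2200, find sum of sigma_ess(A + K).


By Weyl's theorem, the essential spectrum is invariant under compact perturbations.
sigma_ess(A + K) = sigma_ess(A) = {-3, -1, 0, 4, 10}
Sum = -3 + -1 + 0 + 4 + 10 = 10

10


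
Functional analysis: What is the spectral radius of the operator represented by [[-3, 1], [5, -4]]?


For a 2x2 matrix, eigenvalues satisfy lambda^2 - (trace)*lambda + det = 0
trace = -3 + -4 = -7
det = -3*-4 - 1*5 = 7
discriminant = (-7)^2 - 4*(7) = 21
spectral radius = max |eigenvalue| = 5.7913

5.7913


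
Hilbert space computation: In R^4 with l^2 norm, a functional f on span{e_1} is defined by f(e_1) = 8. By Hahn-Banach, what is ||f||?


The norm of f is given by ||f|| = sup_{||x||=1} |f(x)|.
On span{e_1}, ||e_1|| = 1, so ||f|| = |f(e_1)| / ||e_1||
= |8| / 1 = 8.0000

8.0000


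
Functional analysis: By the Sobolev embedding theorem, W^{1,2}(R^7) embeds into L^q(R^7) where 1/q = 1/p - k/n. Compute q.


Using the Sobolev embedding formula: 1/q = 1/p - k/n
1/q = 1/2 - 1/7 = 5/14
q = 1/(5/14) = 14/5 = 2.8000

2.8000


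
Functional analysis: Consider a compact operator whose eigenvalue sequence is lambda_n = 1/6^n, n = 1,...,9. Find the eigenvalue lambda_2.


The eigenvalue formula gives lambda_2 = 1/6^2
= 1/36
= 0.0278

0.0278


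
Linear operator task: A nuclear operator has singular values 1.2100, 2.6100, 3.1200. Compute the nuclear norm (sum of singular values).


The nuclear norm is the sum of all singular values.
||T||_1 = 1.2100 + 2.6100 + 3.1200
= 6.9400

6.9400


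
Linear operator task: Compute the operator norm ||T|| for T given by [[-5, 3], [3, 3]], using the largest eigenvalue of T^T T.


A^T A = [[34, -6], [-6, 18]]
trace(A^T A) = 52, det(A^T A) = 576
discriminant = 52^2 - 4*576 = 400
Largest eigenvalue of A^T A = (trace + sqrt(disc))/2 = 36.0000
||T|| = sqrt(36.0000) = 6.0000

6.0000


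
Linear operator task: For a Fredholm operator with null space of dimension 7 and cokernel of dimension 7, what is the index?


The Fredholm index is defined as ind(T) = dim(ker T) - dim(coker T)
= 7 - 7
= 0

0


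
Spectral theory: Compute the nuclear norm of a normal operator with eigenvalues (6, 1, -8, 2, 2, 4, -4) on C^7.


For a normal operator, singular values equal |eigenvalues|.
Trace norm = sum |lambda_i| = 6 + 1 + 8 + 2 + 2 + 4 + 4
= 27

27


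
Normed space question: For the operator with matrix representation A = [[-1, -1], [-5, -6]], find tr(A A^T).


trace(A * A^T) = sum of squares of all entries
= (-1)^2 + (-1)^2 + (-5)^2 + (-6)^2
= 1 + 1 + 25 + 36
= 63

63


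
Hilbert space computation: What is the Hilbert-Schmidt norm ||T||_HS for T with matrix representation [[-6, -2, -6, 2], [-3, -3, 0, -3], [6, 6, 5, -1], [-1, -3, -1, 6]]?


The Hilbert-Schmidt norm is sqrt(sum of squares of all entries).
Sum of squares = (-6)^2 + (-2)^2 + (-6)^2 + 2^2 + (-3)^2 + (-3)^2 + 0^2 + (-3)^2 + 6^2 + 6^2 + 5^2 + (-1)^2 + (-1)^2 + (-3)^2 + (-1)^2 + 6^2
= 36 + 4 + 36 + 4 + 9 + 9 + 0 + 9 + 36 + 36 + 25 + 1 + 1 + 9 + 1 + 36 = 252
||T||_HS = sqrt(252) = 15.8745

15.8745


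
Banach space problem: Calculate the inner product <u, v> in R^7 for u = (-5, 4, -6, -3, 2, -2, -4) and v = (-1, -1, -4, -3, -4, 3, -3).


Computing the standard inner product <u, v> = sum u_i * v_i
= -5*-1 + 4*-1 + -6*-4 + -3*-3 + 2*-4 + -2*3 + -4*-3
= 5 + -4 + 24 + 9 + -8 + -6 + 12
= 32

32


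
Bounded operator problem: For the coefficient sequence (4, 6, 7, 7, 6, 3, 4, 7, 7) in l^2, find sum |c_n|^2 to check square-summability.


sum |c_n|^2 = 4^2 + 6^2 + 7^2 + 7^2 + 6^2 + 3^2 + 4^2 + 7^2 + 7^2
= 16 + 36 + 49 + 49 + 36 + 9 + 16 + 49 + 49
= 309

309


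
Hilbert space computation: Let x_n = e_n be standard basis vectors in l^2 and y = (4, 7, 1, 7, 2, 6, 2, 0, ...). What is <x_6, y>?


x_6 = e_6 is the standard basis vector with 1 in position 6.
<x_6, y> = y_6 = 6
As n -> infinity, <x_n, y> -> 0, confirming weak convergence of (x_n) to 0.

6


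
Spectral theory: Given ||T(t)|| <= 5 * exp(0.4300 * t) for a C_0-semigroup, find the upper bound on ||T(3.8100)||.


||T(3.8100)|| <= 5 * exp(0.4300 * 3.8100)
= 5 * exp(1.6383)
= 5 * 5.1464
= 25.7321

25.7321


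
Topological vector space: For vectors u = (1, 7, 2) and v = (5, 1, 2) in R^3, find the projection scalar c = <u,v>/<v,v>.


Computing <u,v> = 1*5 + 7*1 + 2*2 = 16
Computing <v,v> = 5^2 + 1^2 + 2^2 = 30
Projection coefficient = 16/30 = 0.5333

0.5333


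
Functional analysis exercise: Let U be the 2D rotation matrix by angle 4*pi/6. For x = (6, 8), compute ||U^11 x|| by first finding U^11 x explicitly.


U is a rotation by theta = 4*pi/6
U^11 = rotation by 11*theta = 44*pi/6 = 8*pi/6 (mod 2*pi)
cos(8*pi/6) = -0.5000, sin(8*pi/6) = -0.8660
U^11 x = (-0.5000 * 6 - -0.8660 * 8, -0.8660 * 6 + -0.5000 * 8)
= (3.9282, -9.1962)
||U^11 x|| = sqrt(3.9282^2 + (-9.1962)^2) = sqrt(100.0000) = 10.0000

10.0000


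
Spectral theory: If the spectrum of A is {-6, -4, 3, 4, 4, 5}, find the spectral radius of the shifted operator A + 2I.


Spectrum of A + 2I = {-4, -2, 5, 6, 6, 7}
Spectral radius = max |lambda| over the shifted spectrum
= max(4, 2, 5, 6, 6, 7) = 7

7


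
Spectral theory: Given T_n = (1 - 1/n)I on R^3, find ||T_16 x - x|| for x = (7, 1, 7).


T_16 x - x = (1 - 1/16)x - x = -x/16
||x|| = sqrt(99) = 9.9499
||T_16 x - x|| = ||x||/16 = 9.9499/16 = 0.6219

0.6219


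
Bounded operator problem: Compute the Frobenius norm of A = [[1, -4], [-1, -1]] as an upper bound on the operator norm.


||A||_F^2 = sum a_ij^2
= 1^2 + (-4)^2 + (-1)^2 + (-1)^2
= 1 + 16 + 1 + 1 = 19
||A||_F = sqrt(19) = 4.3589

4.3589


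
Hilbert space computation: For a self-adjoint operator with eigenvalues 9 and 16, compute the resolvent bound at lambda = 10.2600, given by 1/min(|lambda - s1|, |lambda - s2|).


dist(10.2600, {9, 16}) = min(|10.2600 - 9|, |10.2600 - 16|)
= min(1.2600, 5.7400) = 1.2600
Resolvent bound = 1/1.2600 = 0.7937

0.7937


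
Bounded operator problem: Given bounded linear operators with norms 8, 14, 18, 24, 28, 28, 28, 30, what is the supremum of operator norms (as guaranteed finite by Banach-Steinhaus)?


By the Uniform Boundedness Principle, the supremum of norms is finite.
sup_k ||T_k|| = max(8, 14, 18, 24, 28, 28, 28, 30) = 30

30


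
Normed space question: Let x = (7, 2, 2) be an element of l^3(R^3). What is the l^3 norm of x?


The l^3 norm = (sum |x_i|^3)^(1/3)
Sum of 3th powers = 343 + 8 + 8 = 359
||x||_3 = (359)^(1/3) = 7.1072

7.1072


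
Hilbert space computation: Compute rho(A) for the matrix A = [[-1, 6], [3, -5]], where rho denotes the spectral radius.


For a 2x2 matrix, eigenvalues satisfy lambda^2 - (trace)*lambda + det = 0
trace = -1 + -5 = -6
det = -1*-5 - 6*3 = -13
discriminant = (-6)^2 - 4*(-13) = 88
spectral radius = max |eigenvalue| = 7.6904

7.6904
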